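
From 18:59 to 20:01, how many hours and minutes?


1h 2m

End time in minutes: 20×60 + 1 = 1201
Start time in minutes: 18×60 + 59 = 1139
Difference = 1201 - 1139 = 62 minutes
= 1 hours 2 minutes


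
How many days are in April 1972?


30 days

Month: April (month 4)
April has 30 days


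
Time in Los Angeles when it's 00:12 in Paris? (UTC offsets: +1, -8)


Time difference = UTC-8 - UTC+1 = -9 hours
New hour = (0 -9) mod 24
= -9 mod 24 = 15
Minutes unchanged → 15:12; -9 < 0 → previous day

15:12 (previous day)


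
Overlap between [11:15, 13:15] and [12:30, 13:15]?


Meeting A: 675-795 (in minutes from midnight)
Meeting B: 750-795
Overlap start = max(675, 750) = 750
Overlap end = min(795, 795) = 795
Overlap = max(0, 795 - 750) = 45 min

45 minutes


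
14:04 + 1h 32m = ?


15:36

Start: 844 minutes from midnight
Add: 92 minutes
Total: 936 minutes
Hours: 936 ÷ 60 = 15 remainder 36


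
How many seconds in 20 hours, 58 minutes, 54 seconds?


Hours: 20 × 3600 = 72000
Minutes: 58 × 60 = 3480
Seconds: 54
Total = 72000 + 3480 + 54 = 75534

75534 seconds


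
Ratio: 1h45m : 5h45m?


7:23 (0.30)

Duration 1: 105 minutes
Duration 2: 345 minutes
Ratio = 105:345
GCD = 15
Simplified = 7:23
As a decimal: 7/23 ≈ 0.30


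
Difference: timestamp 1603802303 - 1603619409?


182894 seconds (50.8 hours / 2.12 days)

Difference = 1603802303 - 1603619409 = 182894 seconds
In hours: 182894 / 3600 ≈ 50.8
In days: 182894 / 86400 ≈ 2.12


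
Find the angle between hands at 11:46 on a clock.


Hour hand = 11×30 + 46×0.5 = 353.0°
Minute hand = 46×6 = 276°
Difference = |353.0 - 276| = 77.0°

77.0°


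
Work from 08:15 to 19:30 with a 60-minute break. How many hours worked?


10h 15m (615 minutes)

Total time = (19×60+30) - (8×60+15)
= 1170 - 495 = 675 min
Minus break: 675 - 60 = 615 min
= 10h 15m


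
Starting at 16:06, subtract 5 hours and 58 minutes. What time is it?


Start: 966 minutes from midnight
Subtract: 358 minutes
Remaining: 966 - 358 = 608
Hours: 10, Minutes: 8

10:08


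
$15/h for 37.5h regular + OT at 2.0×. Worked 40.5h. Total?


$652.50

Regular: 37.5h × $15 = $562.50
Overtime: 40.5 - 37.5 = 3.0h
OT pay: 3.0h × $15 × 2.0 = $90.00
Total = $562.50 + $90.00 = $652.50


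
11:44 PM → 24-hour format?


Input: 11:44 PM
PM: 11 + 12 = 23

23:44


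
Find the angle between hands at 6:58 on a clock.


139.0°

Hour hand = 6×30 + 58×0.5 = 209.0°
Minute hand = 58×6 = 348°
Difference = |209.0 - 348| = 139.0°


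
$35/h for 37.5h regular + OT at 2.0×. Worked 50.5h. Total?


$2222.50

Regular: 37.5h × $35 = $1312.50
Overtime: 50.5 - 37.5 = 13.0h
OT pay: 13.0h × $35 × 2.0 = $910.00
Total = $1312.50 + $910.00 = $2222.50


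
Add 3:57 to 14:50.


Start: 890 minutes from midnight
Add: 237 minutes
Total: 1127 minutes
Hours: 1127 ÷ 60 = 18 remainder 47

18:47


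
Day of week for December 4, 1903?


Zeller's congruence:
q=4, m=12, k=3, j=19
h = (4 + ⌊13×13/5⌋ + 3 + ⌊3/4⌋ + ⌊19/4⌋ - 2×19) mod 7
= (4 + 33 + 3 + 0 + 4 - 38) mod 7
= 6 mod 7 = 6
h=6 → Friday

Friday


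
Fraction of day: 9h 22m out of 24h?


0.3903 (39.03%)

Total minutes: 9×60 + 22 = 562
Day = 24×60 = 1440 minutes
Fraction = 562/1440 ≈ 0.3903
As a percentage: 562/1440 × 100 ≈ 39.03%


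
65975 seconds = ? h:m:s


18h 19m 35s

Hours: 65975 ÷ 3600 = 18 remainder 1175
Minutes: 1175 ÷ 60 = 19 remainder 35
Seconds: 35


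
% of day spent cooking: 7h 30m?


31.3%

Time: 450 minutes
Day: 1440 minutes
Percentage = (450/1440) × 100 ≈ 31.3%


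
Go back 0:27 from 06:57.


06:30

Start: 417 minutes from midnight
Subtract: 27 minutes
Remaining: 417 - 27 = 390
Hours: 6, Minutes: 30


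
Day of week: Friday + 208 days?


Wednesday

Start: Friday (index 4)
(4 + 208) mod 7
= 212 mod 7
= 2
Index 2 → Wednesday


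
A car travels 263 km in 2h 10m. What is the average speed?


Distance: 263 km
Time: 2h 10m = 130 min = 130/60 = 13/6 hours
Speed = 263 ÷ (13/6) = 263 × 6 / 13 = 1578/13 ≈ 121.4 km/h

121.4 km/h


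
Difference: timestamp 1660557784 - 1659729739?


828045 seconds (230.0 hours / 9.58 days)

Difference = 1660557784 - 1659729739 = 828045 seconds
In hours: 828045 / 3600 ≈ 230.0
In days: 828045 / 86400 ≈ 9.58


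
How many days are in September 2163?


30 days

Month: September (month 9)
September has 30 days


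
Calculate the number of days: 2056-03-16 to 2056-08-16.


From March 16, 2056 to August 16, 2056
Rest of March 2056: 31 - 16 = 15
Full months: April 30, May 31, June 30, July 31
Days into August 2056: 16
Total = 15 + 30 + 31 + 30 + 31 + 16 = 153 days

153 days


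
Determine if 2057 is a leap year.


No

Rules: divisible by 4 AND (not by 100 OR by 400)
2057 ÷ 4 = 514 remainder 1 → not divisible by 4
Not divisible by 4 → not a leap year


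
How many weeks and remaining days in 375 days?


Weeks: 375 ÷ 7 = 53 remainder 4

53 weeks 4 days


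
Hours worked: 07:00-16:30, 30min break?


Total time = (16×60+30) - (7×60+0)
= 990 - 420 = 570 min
Minus break: 570 - 30 = 540 min
= 9h 0m

9h 0m (540 minutes)


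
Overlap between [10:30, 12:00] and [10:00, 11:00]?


Meeting A: 630-720 (in minutes from midnight)
Meeting B: 600-660
Overlap start = max(630, 600) = 630
Overlap end = min(720, 660) = 660
Overlap = max(0, 660 - 630) = 30 min

30 minutes


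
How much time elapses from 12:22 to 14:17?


End time in minutes: 14×60 + 17 = 857
Start time in minutes: 12×60 + 22 = 742
Difference = 857 - 742 = 115 minutes
= 1 hours 55 minutes

1h 55m


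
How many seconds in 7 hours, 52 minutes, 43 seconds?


28363 seconds

Hours: 7 × 3600 = 25200
Minutes: 52 × 60 = 3120
Seconds: 43
Total = 25200 + 3120 + 43 = 28363


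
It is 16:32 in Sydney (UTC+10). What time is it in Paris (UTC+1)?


Time difference = UTC+1 - UTC+10 = -9 hours
New hour = (16 -9) mod 24
= 7 mod 24 = 7
Minutes unchanged → 07:32

07:32


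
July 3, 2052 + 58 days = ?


August 30, 2052

Start: July 3, 2052
Add 58 days
July 3 → August 1: 31 - 3 + 1 = 29 days (58 - 29 = 29 left)
August 1 + 29 = August 30, 2052


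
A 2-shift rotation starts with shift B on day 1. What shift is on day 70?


Shift A

Shifts: A, B
Start: B (index 1)
Day 70: (1 + 70 - 1) mod 2
= 70 mod 2
= 0
Index 0 → shift A


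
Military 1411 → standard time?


Hour: 14
14 - 12 = 2 → PM

2:11 PM


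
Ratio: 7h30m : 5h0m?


Duration 1: 450 minutes
Duration 2: 300 minutes
Ratio = 450:300
GCD = 150
Simplified = 3:2
As a decimal: 3/2 = 1.50

3:2 (1.50)


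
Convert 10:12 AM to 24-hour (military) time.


10:12

Input: 10:12 AM
AM hour stays: 10


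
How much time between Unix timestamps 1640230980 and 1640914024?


Difference = 1640914024 - 1640230980 = 683044 seconds
In hours: 683044 / 3600 ≈ 189.7
In days: 683044 / 86400 ≈ 7.91

683044 seconds (189.7 hours / 7.91 days)


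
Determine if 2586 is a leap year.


Rules: divisible by 4 AND (not by 100 OR by 400)
2586 ÷ 4 = 646 remainder 2 → not divisible by 4
Not divisible by 4 → not a leap year

No


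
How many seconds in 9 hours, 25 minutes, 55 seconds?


33955 seconds

Hours: 9 × 3600 = 32400
Minutes: 25 × 60 = 1500
Seconds: 55
Total = 32400 + 1500 + 55 = 33955


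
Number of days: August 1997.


31 days

Month: August (month 8)
August has 31 days


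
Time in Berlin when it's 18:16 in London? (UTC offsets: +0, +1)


Time difference = UTC+1 - UTC+0 = +1 hours
New hour = (18 + 1) mod 24
= 19 mod 24 = 19
Minutes unchanged → 19:16

19:16


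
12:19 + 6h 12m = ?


Start: 739 minutes from midnight
Add: 372 minutes
Total: 1111 minutes
Hours: 1111 ÷ 60 = 18 remainder 31

18:31


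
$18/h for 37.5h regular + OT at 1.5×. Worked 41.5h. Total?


Regular: 37.5h × $18 = $675.00
Overtime: 41.5 - 37.5 = 4.0h
OT pay: 4.0h × $18 × 1.5 = $108.00
Total = $675.00 + $108.00 = $783.00

$783.00


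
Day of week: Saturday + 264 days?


Start: Saturday (index 5)
(5 + 264) mod 7
= 269 mod 7
= 3
Index 3 → Thursday

Thursday


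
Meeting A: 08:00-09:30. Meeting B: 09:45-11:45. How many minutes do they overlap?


0 minutes

Meeting A: 480-570 (in minutes from midnight)
Meeting B: 585-705
Overlap start = max(480, 585) = 585
Overlap end = min(570, 705) = 570
Overlap = max(0, 570 - 585) = 0 min


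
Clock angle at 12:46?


Hour hand (12 ≡ 0 on the dial): 0×30 + 46×0.5 = 23.0°
Minute hand = 46×6 = 276°
Difference = |23.0 - 276| = 253.0°
Since > 180°: 360 - 253.0 = 107.0°

107.0°


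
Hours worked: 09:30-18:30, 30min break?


8h 30m (510 minutes)

Total time = (18×60+30) - (9×60+30)
= 1110 - 570 = 540 min
Minus break: 540 - 30 = 510 min
= 8h 30m


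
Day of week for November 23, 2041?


Saturday

Zeller's congruence:
q=23, m=11, k=41, j=20
h = (23 + ⌊13×12/5⌋ + 41 + ⌊41/4⌋ + ⌊20/4⌋ - 2×20) mod 7
= (23 + 31 + 41 + 10 + 5 - 40) mod 7
= 70 mod 7 = 0
h=0 → Saturday


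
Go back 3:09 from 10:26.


Start: 626 minutes from midnight
Subtract: 189 minutes
Remaining: 626 - 189 = 437
Hours: 7, Minutes: 17

07:17


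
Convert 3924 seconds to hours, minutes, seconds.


1h 5m 24s

Hours: 3924 ÷ 3600 = 1 remainder 324
Minutes: 324 ÷ 60 = 5 remainder 24
Seconds: 24


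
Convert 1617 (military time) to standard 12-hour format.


4:17 PM

Hour: 16
16 - 12 = 4 → PM


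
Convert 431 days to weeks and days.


61 weeks 4 days

Weeks: 431 ÷ 7 = 61 remainder 4


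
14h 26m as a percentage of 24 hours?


Total minutes: 14×60 + 26 = 866
Day = 24×60 = 1440 minutes
Fraction = 866/1440 ≈ 0.6014
As a percentage: 866/1440 × 100 ≈ 60.14%

0.6014 (60.14%)


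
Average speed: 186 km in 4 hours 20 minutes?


42.9 km/h

Distance: 186 km
Time: 4h 20m = 260 min = 260/60 = 13/3 hours
Speed = 186 ÷ (13/3) = 186 × 3 / 13 = 558/13 ≈ 42.9 km/h


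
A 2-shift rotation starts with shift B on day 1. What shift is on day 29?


Shift B

Shifts: A, B
Start: B (index 1)
Day 29: (1 + 29 - 1) mod 2
= 29 mod 2
= 1
Index 1 → shift B


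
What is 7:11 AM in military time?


Input: 7:11 AM
AM hour stays: 7

07:11


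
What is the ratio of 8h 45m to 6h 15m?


Duration 1: 525 minutes
Duration 2: 375 minutes
Ratio = 525:375
GCD = 75
Simplified = 7:5
As a decimal: 7/5 = 1.40

7:5 (1.40)


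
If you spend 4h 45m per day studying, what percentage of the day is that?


Time: 285 minutes
Day: 1440 minutes
Percentage = (285/1440) × 100 ≈ 19.8%

19.8%


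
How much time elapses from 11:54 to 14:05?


End time in minutes: 14×60 + 5 = 845
Start time in minutes: 11×60 + 54 = 714
Difference = 845 - 714 = 131 minutes
= 2 hours 11 minutes

2h 11m


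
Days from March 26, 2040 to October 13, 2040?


From March 26, 2040 to October 13, 2040
Rest of March 2040: 31 - 26 = 5
Full months: April 30, May 31, June 30, July 31, August 31, September 30
Days into October 2040: 13
Total = 5 + 30 + 31 + 30 + 31 + 31 + 30 + 13 = 201 days

201 days


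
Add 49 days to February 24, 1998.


Start: February 24, 1998
Add 49 days
February 24 → March 1: 28 - 24 + 1 = 5 days (49 - 5 = 44 left)
March 1 → April 1: 31 - 1 + 1 = 31 days (44 - 31 = 13 left)
April 1 + 13 = April 14, 1998

April 14, 1998


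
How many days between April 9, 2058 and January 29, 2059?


From April 9, 2058 to January 29, 2059
Rest of April 2058: 30 - 9 = 21
Full months: May 31, June 30, July 31, August 31, September 30, October 31, November 30, December 31
Days into January 2059: 29
Total = 21 + 31 + 30 + 31 + 31 + 30 + 31 + 30 + 31 + 29 = 295 days

295 days


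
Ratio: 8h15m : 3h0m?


Duration 1: 495 minutes
Duration 2: 180 minutes
Ratio = 495:180
GCD = 45
Simplified = 11:4
As a decimal: 11/4 = 2.75

11:4 (2.75)


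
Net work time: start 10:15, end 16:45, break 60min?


Total time = (16×60+45) - (10×60+15)
= 1005 - 615 = 390 min
Minus break: 390 - 60 = 330 min
= 5h 30m

5h 30m (330 minutes)


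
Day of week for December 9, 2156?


Zeller's congruence:
q=9, m=12, k=56, j=21
h = (9 + ⌊13×13/5⌋ + 56 + ⌊56/4⌋ + ⌊21/4⌋ - 2×21) mod 7
= (9 + 33 + 56 + 14 + 5 - 42) mod 7
= 75 mod 7 = 5
h=5 → Thursday

Thursday


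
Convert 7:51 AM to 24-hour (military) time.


07:51

Input: 7:51 AM
AM hour stays: 7


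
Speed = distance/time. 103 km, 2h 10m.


Distance: 103 km
Time: 2h 10m = 130 min = 130/60 = 13/6 hours
Speed = 103 ÷ (13/6) = 103 × 6 / 13 = 618/13 ≈ 47.5 km/h

47.5 km/h


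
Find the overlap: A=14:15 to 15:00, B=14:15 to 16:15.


Meeting A: 855-900 (in minutes from midnight)
Meeting B: 855-975
Overlap start = max(855, 855) = 855
Overlap end = min(900, 975) = 900
Overlap = max(0, 900 - 855) = 45 min

45 minutes


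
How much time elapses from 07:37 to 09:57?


End time in minutes: 9×60 + 57 = 597
Start time in minutes: 7×60 + 37 = 457
Difference = 597 - 457 = 140 minutes
= 2 hours 20 minutes

2h 20m


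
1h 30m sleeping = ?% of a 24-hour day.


Time: 90 minutes
Day: 1440 minutes
Percentage = (90/1440) × 100 ≈ 6.3%

6.3%


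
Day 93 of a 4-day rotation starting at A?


Shifts: A, B, C, D
Start: A (index 0)
Day 93: (0 + 93 - 1) mod 4
= 92 mod 4
= 0
Index 0 → shift A

Shift A


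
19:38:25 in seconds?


Hours: 19 × 3600 = 68400
Minutes: 38 × 60 = 2280
Seconds: 25
Total = 68400 + 2280 + 25 = 70705

70705 seconds


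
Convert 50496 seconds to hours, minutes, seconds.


14h 1m 36s

Hours: 50496 ÷ 3600 = 14 remainder 96
Minutes: 96 ÷ 60 = 1 remainder 36
Seconds: 36


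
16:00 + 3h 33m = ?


19:33

Start: 960 minutes from midnight
Add: 213 minutes
Total: 1173 minutes
Hours: 1173 ÷ 60 = 19 remainder 33


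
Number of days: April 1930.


Month: April (month 4)
April has 30 days

30 days


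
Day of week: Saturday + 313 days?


Start: Saturday (index 5)
(5 + 313) mod 7
= 318 mod 7
= 3
Index 3 → Thursday

Thursday


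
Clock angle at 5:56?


Hour hand = 5×30 + 56×0.5 = 178.0°
Minute hand = 56×6 = 336°
Difference = |178.0 - 336| = 158.0°

158.0°


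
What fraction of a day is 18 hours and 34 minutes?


Total minutes: 18×60 + 34 = 1114
Day = 24×60 = 1440 minutes
Fraction = 1114/1440 ≈ 0.7736
As a percentage: 1114/1440 × 100 ≈ 77.36%

0.7736 (77.36%)


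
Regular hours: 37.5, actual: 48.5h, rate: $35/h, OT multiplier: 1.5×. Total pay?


$1890.00

Regular: 37.5h × $35 = $1312.50
Overtime: 48.5 - 37.5 = 11.0h
OT pay: 11.0h × $35 × 1.5 = $577.50
Total = $1312.50 + $577.50 = $1890.00


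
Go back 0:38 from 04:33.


03:55

Start: 273 minutes from midnight
Subtract: 38 minutes
Remaining: 273 - 38 = 235
Hours: 3, Minutes: 55


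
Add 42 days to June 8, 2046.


Start: June 8, 2046
Add 42 days
June 8 → July 1: 30 - 8 + 1 = 23 days (42 - 23 = 19 left)
July 1 + 19 = July 20, 2046

July 20, 2046


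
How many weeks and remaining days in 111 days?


15 weeks 6 days

Weeks: 111 ÷ 7 = 15 remainder 6


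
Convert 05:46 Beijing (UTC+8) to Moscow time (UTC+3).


Time difference = UTC+3 - UTC+8 = -5 hours
New hour = (5 -5) mod 24
= 0 mod 24 = 0
Minutes unchanged → 00:46

00:46


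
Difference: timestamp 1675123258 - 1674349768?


Difference = 1675123258 - 1674349768 = 773490 seconds
In hours: 773490 / 3600 ≈ 214.9
In days: 773490 / 86400 ≈ 8.95

773490 seconds (214.9 hours / 8.95 days)


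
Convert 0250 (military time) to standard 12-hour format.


2:50 AM

Hour: 2
2 < 12 → AM


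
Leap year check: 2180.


Yes

Rules: divisible by 4 AND (not by 100 OR by 400)
2180 ÷ 4 = 545 exactly → divisible by 4
2180 ÷ 100 = 21 remainder 80 → not divisible by 100
Divisible by 4 but not by 100 → leap year


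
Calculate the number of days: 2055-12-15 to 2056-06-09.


From December 15, 2055 to June 9, 2056
Rest of December 2055: 31 - 15 = 16
Full months: January 31, February 2056 29, March 31, April 30, May 31
Days into June 2056: 9
Total = 16 + 31 + 29 + 31 + 30 + 31 + 9 = 177 days

177 days


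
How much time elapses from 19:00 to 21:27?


End time in minutes: 21×60 + 27 = 1287
Start time in minutes: 19×60 + 0 = 1140
Difference = 1287 - 1140 = 147 minutes
= 2 hours 27 minutes

2h 27m


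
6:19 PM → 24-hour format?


Input: 6:19 PM
PM: 6 + 12 = 18

18:19


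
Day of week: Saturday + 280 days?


Start: Saturday (index 5)
(5 + 280) mod 7
= 285 mod 7
= 5
Index 5 → Saturday

Saturday


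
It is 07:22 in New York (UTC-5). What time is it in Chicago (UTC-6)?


Time difference = UTC-6 - UTC-5 = -1 hours
New hour = (7 -1) mod 24
= 6 mod 24 = 6
Minutes unchanged → 06:22

06:22


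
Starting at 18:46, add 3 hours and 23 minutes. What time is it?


22:09

Start: 1126 minutes from midnight
Add: 203 minutes
Total: 1329 minutes
Hours: 1329 ÷ 60 = 22 remainder 9


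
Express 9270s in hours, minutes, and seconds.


Hours: 9270 ÷ 3600 = 2 remainder 2070
Minutes: 2070 ÷ 60 = 34 remainder 30
Seconds: 30

2h 34m 30s


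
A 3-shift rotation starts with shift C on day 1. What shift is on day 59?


Shift A

Shifts: A, B, C
Start: C (index 2)
Day 59: (2 + 59 - 1) mod 3
= 60 mod 3
= 0
Index 0 → shift A


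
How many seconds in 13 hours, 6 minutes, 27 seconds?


Hours: 13 × 3600 = 46800
Minutes: 6 × 60 = 360
Seconds: 27
Total = 46800 + 360 + 27 = 47187

47187 seconds


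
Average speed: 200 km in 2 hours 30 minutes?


Distance: 200 km
Time: 2h 30m = 150 min = 150/60 = 5/2 hours
Speed = 200 ÷ (5/2) = 200 × 2 / 5 = 400/5 = 80.0 km/h

80.0 km/h


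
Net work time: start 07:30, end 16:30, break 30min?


8h 30m (510 minutes)

Total time = (16×60+30) - (7×60+30)
= 990 - 450 = 540 min
Minus break: 540 - 30 = 510 min
= 8h 30m


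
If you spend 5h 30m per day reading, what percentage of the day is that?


Time: 330 minutes
Day: 1440 minutes
Percentage = (330/1440) × 100 ≈ 22.9%

22.9%


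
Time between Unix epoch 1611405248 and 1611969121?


Difference = 1611969121 - 1611405248 = 563873 seconds
In hours: 563873 / 3600 ≈ 156.6
In days: 563873 / 86400 ≈ 6.53

563873 seconds (156.6 hours / 6.53 days)


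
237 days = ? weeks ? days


Weeks: 237 ÷ 7 = 33 remainder 6

33 weeks 6 days


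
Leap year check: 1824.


Rules: divisible by 4 AND (not by 100 OR by 400)
1824 ÷ 4 = 456 exactly → divisible by 4
1824 ÷ 100 = 18 remainder 24 → not divisible by 100
Divisible by 4 but not by 100 → leap year

Yes


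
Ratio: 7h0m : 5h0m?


Duration 1: 420 minutes
Duration 2: 300 minutes
Ratio = 420:300
GCD = 60
Simplified = 7:5
As a decimal: 7/5 = 1.40

7:5 (1.40)


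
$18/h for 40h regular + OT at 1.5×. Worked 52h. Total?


$1044.00

Regular: 40h × $18 = $720.00
Overtime: 52 - 40 = 12h
OT pay: 12h × $18 × 1.5 = $324.00
Total = $720.00 + $324.00 = $1044.00


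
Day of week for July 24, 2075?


Zeller's congruence:
q=24, m=7, k=75, j=20
h = (24 + ⌊13×8/5⌋ + 75 + ⌊75/4⌋ + ⌊20/4⌋ - 2×20) mod 7
= (24 + 20 + 75 + 18 + 5 - 40) mod 7
= 102 mod 7 = 4
h=4 → Wednesday

Wednesday


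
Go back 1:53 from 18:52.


Start: 1132 minutes from midnight
Subtract: 113 minutes
Remaining: 1132 - 113 = 1019
Hours: 16, Minutes: 59

16:59


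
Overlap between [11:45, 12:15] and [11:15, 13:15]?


30 minutes

Meeting A: 705-735 (in minutes from midnight)
Meeting B: 675-795
Overlap start = max(705, 675) = 705
Overlap end = min(735, 795) = 735
Overlap = max(0, 735 - 705) = 30 min


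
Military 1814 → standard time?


Hour: 18
18 - 12 = 6 → PM

6:14 PM


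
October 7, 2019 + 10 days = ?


Start: October 7, 2019
Add 10 days
October 7 + 10 = October 17, 2019

October 17, 2019


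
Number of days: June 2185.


30 days

Month: June (month 6)
June has 30 days


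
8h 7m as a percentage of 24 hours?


0.3382 (33.82%)

Total minutes: 8×60 + 7 = 487
Day = 24×60 = 1440 minutes
Fraction = 487/1440 ≈ 0.3382
As a percentage: 487/1440 × 100 ≈ 33.82%


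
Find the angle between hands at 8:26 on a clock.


Hour hand = 8×30 + 26×0.5 = 253.0°
Minute hand = 26×6 = 156°
Difference = |253.0 - 156| = 97.0°

97.0°


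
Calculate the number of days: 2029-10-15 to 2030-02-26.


From October 15, 2029 to February 26, 2030
Rest of October 2029: 31 - 15 = 16
Full months: November 30, December 31, January 31
Days into February 2030: 26
Total = 16 + 30 + 31 + 31 + 26 = 134 days

134 days


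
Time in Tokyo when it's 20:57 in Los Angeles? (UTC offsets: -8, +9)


13:57 (next day)

Time difference = UTC+9 - UTC-8 = +17 hours
New hour = (20 + 17) mod 24
= 37 mod 24 = 13
Minutes unchanged → 13:57; 37 ≥ 24 → next day


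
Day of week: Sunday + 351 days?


Monday

Start: Sunday (index 6)
(6 + 351) mod 7
= 357 mod 7
= 0
Index 0 → Monday


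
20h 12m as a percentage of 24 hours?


0.8417 (84.17%)

Total minutes: 20×60 + 12 = 1212
Day = 24×60 = 1440 minutes
Fraction = 1212/1440 ≈ 0.8417
As a percentage: 1212/1440 × 100 ≈ 84.17%


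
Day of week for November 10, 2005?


Zeller's congruence:
q=10, m=11, k=5, j=20
h = (10 + ⌊13×12/5⌋ + 5 + ⌊5/4⌋ + ⌊20/4⌋ - 2×20) mod 7
= (10 + 31 + 5 + 1 + 5 - 40) mod 7
= 12 mod 7 = 5
h=5 → Thursday

Thursday


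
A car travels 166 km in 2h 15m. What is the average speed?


73.8 km/h

Distance: 166 km
Time: 2h 15m = 135 min = 135/60 = 9/4 hours
Speed = 166 ÷ (9/4) = 166 × 4 / 9 = 664/9 ≈ 73.8 km/h


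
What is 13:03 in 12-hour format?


Hour: 13
13 - 12 = 1 → PM

1:03 PM


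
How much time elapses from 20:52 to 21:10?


End time in minutes: 21×60 + 10 = 1270
Start time in minutes: 20×60 + 52 = 1252
Difference = 1270 - 1252 = 18 minutes
= 0 hours 18 minutes

0h 18m


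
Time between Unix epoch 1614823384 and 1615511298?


687914 seconds (191.1 hours / 7.96 days)

Difference = 1615511298 - 1614823384 = 687914 seconds
In hours: 687914 / 3600 ≈ 191.1
In days: 687914 / 86400 ≈ 7.96


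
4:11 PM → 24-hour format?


Input: 4:11 PM
PM: 4 + 12 = 16

16:11


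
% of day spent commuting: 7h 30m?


31.3%

Time: 450 minutes
Day: 1440 minutes
Percentage = (450/1440) × 100 ≈ 31.3%


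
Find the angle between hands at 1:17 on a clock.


63.5°

Hour hand = 1×30 + 17×0.5 = 38.5°
Minute hand = 17×6 = 102°
Difference = |38.5 - 102| = 63.5°


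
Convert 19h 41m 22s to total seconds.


70882 seconds

Hours: 19 × 3600 = 68400
Minutes: 41 × 60 = 2460
Seconds: 22
Total = 68400 + 2460 + 22 = 70882


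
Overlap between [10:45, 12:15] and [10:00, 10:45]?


Meeting A: 645-735 (in minutes from midnight)
Meeting B: 600-645
Overlap start = max(645, 600) = 645
Overlap end = min(735, 645) = 645
Overlap = max(0, 645 - 645) = 0 min

0 minutes


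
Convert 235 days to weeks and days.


33 weeks 4 days

Weeks: 235 ÷ 7 = 33 remainder 4


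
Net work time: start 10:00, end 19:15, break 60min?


8h 15m (495 minutes)

Total time = (19×60+15) - (10×60+0)
= 1155 - 600 = 555 min
Minus break: 555 - 60 = 495 min
= 8h 15m


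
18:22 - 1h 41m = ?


16:41

Start: 1102 minutes from midnight
Subtract: 101 minutes
Remaining: 1102 - 101 = 1001
Hours: 16, Minutes: 41


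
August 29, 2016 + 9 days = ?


September 7, 2016

Start: August 29, 2016
Add 9 days
August 29 → September 1: 31 - 29 + 1 = 3 days (9 - 3 = 6 left)
September 1 + 6 = September 7, 2016


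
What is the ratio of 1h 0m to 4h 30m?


Duration 1: 60 minutes
Duration 2: 270 minutes
Ratio = 60:270
GCD = 30
Simplified = 2:9
As a decimal: 2/9 ≈ 0.22

2:9 (0.22)


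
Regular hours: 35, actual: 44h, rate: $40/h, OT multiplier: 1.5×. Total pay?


Regular: 35h × $40 = $1400.00
Overtime: 44 - 35 = 9h
OT pay: 9h × $40 × 1.5 = $540.00
Total = $1400.00 + $540.00 = $1940.00

$1940.00


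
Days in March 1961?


Month: March (month 3)
March has 31 days

31 days


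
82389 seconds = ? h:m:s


22h 53m 9s

Hours: 82389 ÷ 3600 = 22 remainder 3189
Minutes: 3189 ÷ 60 = 53 remainder 9
Seconds: 9


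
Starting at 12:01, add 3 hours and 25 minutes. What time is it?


Start: 721 minutes from midnight
Add: 205 minutes
Total: 926 minutes
Hours: 926 ÷ 60 = 15 remainder 26

15:26


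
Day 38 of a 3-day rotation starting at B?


Shifts: A, B, C
Start: B (index 1)
Day 38: (1 + 38 - 1) mod 3
= 38 mod 3
= 2
Index 2 → shift C

Shift C


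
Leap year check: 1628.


Rules: divisible by 4 AND (not by 100 OR by 400)
1628 ÷ 4 = 407 exactly → divisible by 4
1628 ÷ 100 = 16 remainder 28 → not divisible by 100
Divisible by 4 but not by 100 → leap year

Yes


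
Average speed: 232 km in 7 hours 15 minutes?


Distance: 232 km
Time: 7h 15m = 435 min = 435/60 = 29/4 hours
Speed = 232 ÷ (29/4) = 232 × 4 / 29 = 928/29 = 32.0 km/h

32.0 km/h


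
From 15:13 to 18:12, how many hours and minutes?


End time in minutes: 18×60 + 12 = 1092
Start time in minutes: 15×60 + 13 = 913
Difference = 1092 - 913 = 179 minutes
= 2 hours 59 minutes

2h 59m


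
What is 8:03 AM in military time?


Input: 8:03 AM
AM hour stays: 8

08:03


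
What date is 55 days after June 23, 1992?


Start: June 23, 1992
Add 55 days
June 23 → July 1: 30 - 23 + 1 = 8 days (55 - 8 = 47 left)
July 1 → August 1: 31 - 1 + 1 = 31 days (47 - 31 = 16 left)
August 1 + 16 = August 17, 1992

August 17, 1992


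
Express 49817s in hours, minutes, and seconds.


13h 50m 17s

Hours: 49817 ÷ 3600 = 13 remainder 3017
Minutes: 3017 ÷ 60 = 50 remainder 17
Seconds: 17


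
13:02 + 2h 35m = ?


Start: 782 minutes from midnight
Add: 155 minutes
Total: 937 minutes
Hours: 937 ÷ 60 = 15 remainder 37

15:37


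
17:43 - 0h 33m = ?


Start: 1063 minutes from midnight
Subtract: 33 minutes
Remaining: 1063 - 33 = 1030
Hours: 17, Minutes: 10

17:10


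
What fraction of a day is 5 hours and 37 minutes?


Total minutes: 5×60 + 37 = 337
Day = 24×60 = 1440 minutes
Fraction = 337/1440 ≈ 0.2340
As a percentage: 337/1440 × 100 ≈ 23.40%

0.2340 (23.40%)


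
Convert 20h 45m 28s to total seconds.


74728 seconds

Hours: 20 × 3600 = 72000
Minutes: 45 × 60 = 2700
Seconds: 28
Total = 72000 + 2700 + 28 = 74728


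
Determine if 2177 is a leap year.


Rules: divisible by 4 AND (not by 100 OR by 400)
2177 ÷ 4 = 544 remainder 1 → not divisible by 4
Not divisible by 4 → not a leap year

No


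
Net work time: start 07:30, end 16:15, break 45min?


8h 0m (480 minutes)

Total time = (16×60+15) - (7×60+30)
= 975 - 450 = 525 min
Minus break: 525 - 45 = 480 min
= 8h 0m


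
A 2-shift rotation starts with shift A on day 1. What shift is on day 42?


Shifts: A, B
Start: A (index 0)
Day 42: (0 + 42 - 1) mod 2
= 41 mod 2
= 1
Index 1 → shift B

Shift B


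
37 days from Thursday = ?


Start: Thursday (index 3)
(3 + 37) mod 7
= 40 mod 7
= 5
Index 5 → Saturday

Saturday


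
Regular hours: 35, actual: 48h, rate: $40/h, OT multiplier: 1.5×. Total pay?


$2180.00

Regular: 35h × $40 = $1400.00
Overtime: 48 - 35 = 13h
OT pay: 13h × $40 × 1.5 = $780.00
Total = $1400.00 + $780.00 = $2180.00


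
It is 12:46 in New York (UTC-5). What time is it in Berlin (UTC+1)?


18:46

Time difference = UTC+1 - UTC-5 = +6 hours
New hour = (12 + 6) mod 24
= 18 mod 24 = 18
Minutes unchanged → 18:46


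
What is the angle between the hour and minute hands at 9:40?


Hour hand = 9×30 + 40×0.5 = 290.0°
Minute hand = 40×6 = 240°
Difference = |290.0 - 240| = 50.0°

50.0°


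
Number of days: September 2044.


30 days

Month: September (month 9)
September has 30 days


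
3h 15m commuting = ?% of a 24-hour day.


13.5%

Time: 195 minutes
Day: 1440 minutes
Percentage = (195/1440) × 100 ≈ 13.5%


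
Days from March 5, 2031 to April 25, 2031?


From March 5, 2031 to April 25, 2031
Rest of March 2031: 31 - 5 = 26
Days into April 2031: 25
Total = 26 + 25 = 51 days

51 days


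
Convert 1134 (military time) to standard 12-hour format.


Hour: 11
11 < 12 → AM

11:34 AM


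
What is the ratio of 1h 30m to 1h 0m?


3:2 (1.50)

Duration 1: 90 minutes
Duration 2: 60 minutes
Ratio = 90:60
GCD = 30
Simplified = 3:2
As a decimal: 3/2 = 1.50


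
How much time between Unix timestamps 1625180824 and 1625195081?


Difference = 1625195081 - 1625180824 = 14257 seconds
In hours: 14257 / 3600 ≈ 4.0
In days: 14257 / 86400 ≈ 0.17

14257 seconds (4.0 hours / 0.17 days)


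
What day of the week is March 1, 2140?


Zeller's congruence:
q=1, m=3, k=40, j=21
h = (1 + ⌊13×4/5⌋ + 40 + ⌊40/4⌋ + ⌊21/4⌋ - 2×21) mod 7
= (1 + 10 + 40 + 10 + 5 - 42) mod 7
= 24 mod 7 = 3
h=3 → Tuesday

Tuesday


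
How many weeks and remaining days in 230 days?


32 weeks 6 days

Weeks: 230 ÷ 7 = 32 remainder 6


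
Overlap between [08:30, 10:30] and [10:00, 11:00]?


Meeting A: 510-630 (in minutes from midnight)
Meeting B: 600-660
Overlap start = max(510, 600) = 600
Overlap end = min(630, 660) = 630
Overlap = max(0, 630 - 600) = 30 min

30 minutes


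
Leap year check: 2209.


Rules: divisible by 4 AND (not by 100 OR by 400)
2209 ÷ 4 = 552 remainder 1 → not divisible by 4
Not divisible by 4 → not a leap year

No


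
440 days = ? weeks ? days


62 weeks 6 days

Weeks: 440 ÷ 7 = 62 remainder 6


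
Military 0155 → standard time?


1:55 AM

Hour: 1
1 < 12 → AM


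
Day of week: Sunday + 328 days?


Saturday

Start: Sunday (index 6)
(6 + 328) mod 7
= 334 mod 7
= 5
Index 5 → Saturday


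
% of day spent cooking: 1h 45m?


Time: 105 minutes
Day: 1440 minutes
Percentage = (105/1440) × 100 ≈ 7.3%

7.3%


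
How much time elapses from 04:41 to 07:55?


End time in minutes: 7×60 + 55 = 475
Start time in minutes: 4×60 + 41 = 281
Difference = 475 - 281 = 194 minutes
= 3 hours 14 minutes

3h 14m


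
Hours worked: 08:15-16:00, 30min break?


7h 15m (435 minutes)

Total time = (16×60+0) - (8×60+15)
= 960 - 495 = 465 min
Minus break: 465 - 30 = 435 min
= 7h 15m


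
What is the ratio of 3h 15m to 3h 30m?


13:14 (0.93)

Duration 1: 195 minutes
Duration 2: 210 minutes
Ratio = 195:210
GCD = 15
Simplified = 13:14
As a decimal: 13/14 ≈ 0.93


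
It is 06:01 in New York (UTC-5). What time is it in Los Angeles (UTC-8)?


Time difference = UTC-8 - UTC-5 = -3 hours
New hour = (6 -3) mod 24
= 3 mod 24 = 3
Minutes unchanged → 03:01

03:01


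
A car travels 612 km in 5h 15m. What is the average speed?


Distance: 612 km
Time: 5h 15m = 315 min = 315/60 = 21/4 hours
Speed = 612 ÷ (21/4) = 612 × 4 / 21 = 2448/21 ≈ 116.6 km/h

116.6 km/h


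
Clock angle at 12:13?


71.5°

Hour hand (12 ≡ 0 on the dial): 0×30 + 13×0.5 = 6.5°
Minute hand = 13×6 = 78°
Difference = |6.5 - 78| = 71.5°


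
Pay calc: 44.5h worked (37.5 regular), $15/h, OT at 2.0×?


$772.50

Regular: 37.5h × $15 = $562.50
Overtime: 44.5 - 37.5 = 7.0h
OT pay: 7.0h × $15 × 2.0 = $210.00
Total = $562.50 + $210.00 = $772.50


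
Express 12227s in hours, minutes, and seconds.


Hours: 12227 ÷ 3600 = 3 remainder 1427
Minutes: 1427 ÷ 60 = 23 remainder 47
Seconds: 47

3h 23m 47s


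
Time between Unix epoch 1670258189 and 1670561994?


Difference = 1670561994 - 1670258189 = 303805 seconds
In hours: 303805 / 3600 ≈ 84.4
In days: 303805 / 86400 ≈ 3.52

303805 seconds (84.4 hours / 3.52 days)


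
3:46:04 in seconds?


Hours: 3 × 3600 = 10800
Minutes: 46 × 60 = 2760
Seconds: 4
Total = 10800 + 2760 + 4 = 13564

13564 seconds


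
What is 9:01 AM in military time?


09:01

Input: 9:01 AM
AM hour stays: 9


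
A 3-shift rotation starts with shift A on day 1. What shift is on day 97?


Shifts: A, B, C
Start: A (index 0)
Day 97: (0 + 97 - 1) mod 3
= 96 mod 3
= 0
Index 0 → shift A

Shift A


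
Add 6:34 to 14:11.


20:45

Start: 851 minutes from midnight
Add: 394 minutes
Total: 1245 minutes
Hours: 1245 ÷ 60 = 20 remainder 45


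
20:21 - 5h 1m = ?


Start: 1221 minutes from midnight
Subtract: 301 minutes
Remaining: 1221 - 301 = 920
Hours: 15, Minutes: 20

15:20


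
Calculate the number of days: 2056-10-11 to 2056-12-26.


From October 11, 2056 to December 26, 2056
Rest of October 2056: 31 - 11 = 20
Full months: November 30
Days into December 2056: 26
Total = 20 + 30 + 26 = 76 days

76 days


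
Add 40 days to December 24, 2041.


February 2, 2042

Start: December 24, 2041
Add 40 days
December 24 → January 1: 31 - 24 + 1 = 8 days (40 - 8 = 32 left)
January 1 → February 1: 31 - 1 + 1 = 31 days (32 - 31 = 1 left)
February 1 + 1 = February 2, 2042


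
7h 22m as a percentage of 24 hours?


Total minutes: 7×60 + 22 = 442
Day = 24×60 = 1440 minutes
Fraction = 442/1440 ≈ 0.3069
As a percentage: 442/1440 × 100 ≈ 30.69%

0.3069 (30.69%)


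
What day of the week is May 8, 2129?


Zeller's congruence:
q=8, m=5, k=29, j=21
h = (8 + ⌊13×6/5⌋ + 29 + ⌊29/4⌋ + ⌊21/4⌋ - 2×21) mod 7
= (8 + 15 + 29 + 7 + 5 - 42) mod 7
= 22 mod 7 = 1
h=1 → Sunday

Sunday


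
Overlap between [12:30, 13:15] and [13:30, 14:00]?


Meeting A: 750-795 (in minutes from midnight)
Meeting B: 810-840
Overlap start = max(750, 810) = 810
Overlap end = min(795, 840) = 795
Overlap = max(0, 795 - 810) = 0 min

0 minutes


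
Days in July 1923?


Month: July (month 7)
July has 31 days

31 days


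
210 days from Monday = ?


Monday

Start: Monday (index 0)
(0 + 210) mod 7
= 210 mod 7
= 0
Index 0 → Monday


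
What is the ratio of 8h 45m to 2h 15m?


35:9 (3.89)

Duration 1: 525 minutes
Duration 2: 135 minutes
Ratio = 525:135
GCD = 15
Simplified = 35:9
As a decimal: 35/9 ≈ 3.89


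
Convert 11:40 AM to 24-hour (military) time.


11:40

Input: 11:40 AM
AM hour stays: 11


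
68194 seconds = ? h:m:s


Hours: 68194 ÷ 3600 = 18 remainder 3394
Minutes: 3394 ÷ 60 = 56 remainder 34
Seconds: 34

18h 56m 34s


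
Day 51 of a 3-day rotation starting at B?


Shift A

Shifts: A, B, C
Start: B (index 1)
Day 51: (1 + 51 - 1) mod 3
= 51 mod 3
= 0
Index 0 → shift A


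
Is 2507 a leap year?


No

Rules: divisible by 4 AND (not by 100 OR by 400)
2507 ÷ 4 = 626 remainder 3 → not divisible by 4
Not divisible by 4 → not a leap year


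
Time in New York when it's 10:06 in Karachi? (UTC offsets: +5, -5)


Time difference = UTC-5 - UTC+5 = -10 hours
New hour = (10 -10) mod 24
= 0 mod 24 = 0
Minutes unchanged → 00:06

00:06


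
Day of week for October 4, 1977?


Tuesday

Zeller's congruence:
q=4, m=10, k=77, j=19
h = (4 + ⌊13×11/5⌋ + 77 + ⌊77/4⌋ + ⌊19/4⌋ - 2×19) mod 7
= (4 + 28 + 77 + 19 + 4 - 38) mod 7
= 94 mod 7 = 3
h=3 → Tuesday


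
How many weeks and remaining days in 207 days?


29 weeks 4 days

Weeks: 207 ÷ 7 = 29 remainder 4


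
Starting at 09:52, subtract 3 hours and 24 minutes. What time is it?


06:28

Start: 592 minutes from midnight
Subtract: 204 minutes
Remaining: 592 - 204 = 388
Hours: 6, Minutes: 28


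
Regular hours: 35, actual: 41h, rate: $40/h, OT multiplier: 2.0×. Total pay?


Regular: 35h × $40 = $1400.00
Overtime: 41 - 35 = 6h
OT pay: 6h × $40 × 2.0 = $480.00
Total = $1400.00 + $480.00 = $1880.00

$1880.00


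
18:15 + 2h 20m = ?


20:35

Start: 1095 minutes from midnight
Add: 140 minutes
Total: 1235 minutes
Hours: 1235 ÷ 60 = 20 remainder 35


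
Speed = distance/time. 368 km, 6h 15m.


58.9 km/h

Distance: 368 km
Time: 6h 15m = 375 min = 375/60 = 25/4 hours
Speed = 368 ÷ (25/4) = 368 × 4 / 25 = 1472/25 ≈ 58.9 km/h


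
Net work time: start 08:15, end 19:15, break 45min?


Total time = (19×60+15) - (8×60+15)
= 1155 - 495 = 660 min
Minus break: 660 - 45 = 615 min
= 10h 15m

10h 15m (615 minutes)


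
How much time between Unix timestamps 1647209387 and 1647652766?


Difference = 1647652766 - 1647209387 = 443379 seconds
In hours: 443379 / 3600 ≈ 123.2
In days: 443379 / 86400 ≈ 5.13

443379 seconds (123.2 hours / 5.13 days)


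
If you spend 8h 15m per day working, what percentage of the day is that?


Time: 495 minutes
Day: 1440 minutes
Percentage = (495/1440) × 100 ≈ 34.4%

34.4%


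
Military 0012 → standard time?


12:12 AM

Hour: 0
0 → 12 AM (midnight)


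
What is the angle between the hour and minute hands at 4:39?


94.5°

Hour hand = 4×30 + 39×0.5 = 139.5°
Minute hand = 39×6 = 234°
Difference = |139.5 - 234| = 94.5°


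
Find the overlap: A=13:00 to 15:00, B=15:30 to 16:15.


Meeting A: 780-900 (in minutes from midnight)
Meeting B: 930-975
Overlap start = max(780, 930) = 930
Overlap end = min(900, 975) = 900
Overlap = max(0, 900 - 930) = 0 min

0 minutes


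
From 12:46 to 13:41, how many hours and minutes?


0h 55m

End time in minutes: 13×60 + 41 = 821
Start time in minutes: 12×60 + 46 = 766
Difference = 821 - 766 = 55 minutes
= 0 hours 55 minutes


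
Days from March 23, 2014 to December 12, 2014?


264 days

From March 23, 2014 to December 12, 2014
Rest of March 2014: 31 - 23 = 8
Full months: April 30, May 31, June 30, July 31, August 31, September 30, October 31, November 30
Days into December 2014: 12
Total = 8 + 30 + 31 + 30 + 31 + 31 + 30 + 31 + 30 + 12 = 264 days


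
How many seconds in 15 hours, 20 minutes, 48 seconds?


55248 seconds

Hours: 15 × 3600 = 54000
Minutes: 20 × 60 = 1200
Seconds: 48
Total = 54000 + 1200 + 48 = 55248


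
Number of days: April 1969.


30 days

Month: April (month 4)
April has 30 days


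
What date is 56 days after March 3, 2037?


April 28, 2037

Start: March 3, 2037
Add 56 days
March 3 → April 1: 31 - 3 + 1 = 29 days (56 - 29 = 27 left)
April 1 + 27 = April 28, 2037


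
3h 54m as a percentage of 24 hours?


0.1625 (16.25%)

Total minutes: 3×60 + 54 = 234
Day = 24×60 = 1440 minutes
Fraction = 234/1440 = 0.1625
As a percentage: 234/1440 × 100 = 16.25%


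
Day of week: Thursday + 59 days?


Start: Thursday (index 3)
(3 + 59) mod 7
= 62 mod 7
= 6
Index 6 → Sunday

Sunday


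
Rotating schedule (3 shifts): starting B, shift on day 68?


Shifts: A, B, C
Start: B (index 1)
Day 68: (1 + 68 - 1) mod 3
= 68 mod 3
= 2
Index 2 → shift C

Shift C


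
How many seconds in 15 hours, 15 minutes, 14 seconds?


Hours: 15 × 3600 = 54000
Minutes: 15 × 60 = 900
Seconds: 14
Total = 54000 + 900 + 14 = 54914

54914 seconds


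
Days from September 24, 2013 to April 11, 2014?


199 days

From September 24, 2013 to April 11, 2014
Rest of September 2013: 30 - 24 = 6
Full months: October 31, November 30, December 31, January 31, February 2014 28, March 31
Days into April 2014: 11
Total = 6 + 31 + 30 + 31 + 31 + 28 + 31 + 11 = 199 days


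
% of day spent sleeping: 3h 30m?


14.6%

Time: 210 minutes
Day: 1440 minutes
Percentage = (210/1440) × 100 ≈ 14.6%


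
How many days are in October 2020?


31 days

Month: October (month 10)
October has 31 days


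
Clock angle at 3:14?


Hour hand = 3×30 + 14×0.5 = 97.0°
Minute hand = 14×6 = 84°
Difference = |97.0 - 84| = 13.0°

13.0°


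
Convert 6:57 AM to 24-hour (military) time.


Input: 6:57 AM
AM hour stays: 6

06:57


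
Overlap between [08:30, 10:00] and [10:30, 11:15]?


0 minutes

Meeting A: 510-600 (in minutes from midnight)
Meeting B: 630-675
Overlap start = max(510, 630) = 630
Overlap end = min(600, 675) = 600
Overlap = max(0, 600 - 630) = 0 min


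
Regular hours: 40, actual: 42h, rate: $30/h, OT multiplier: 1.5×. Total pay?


$1290.00

Regular: 40h × $30 = $1200.00
Overtime: 42 - 40 = 2h
OT pay: 2h × $30 × 1.5 = $90.00
Total = $1200.00 + $90.00 = $1290.00
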